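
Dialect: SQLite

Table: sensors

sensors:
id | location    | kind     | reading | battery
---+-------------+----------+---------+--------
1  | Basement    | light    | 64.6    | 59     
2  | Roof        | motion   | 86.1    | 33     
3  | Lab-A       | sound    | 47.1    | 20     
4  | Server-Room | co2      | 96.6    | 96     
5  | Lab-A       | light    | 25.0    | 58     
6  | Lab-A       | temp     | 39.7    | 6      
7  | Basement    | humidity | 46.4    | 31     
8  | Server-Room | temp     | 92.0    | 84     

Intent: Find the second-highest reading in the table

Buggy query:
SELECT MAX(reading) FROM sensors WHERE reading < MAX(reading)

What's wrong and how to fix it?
Bug: The inner MAX is an aggregate inside WHERE, which is not allowed

Fix: Compute the overall MAX in a subquery, then take MAX of rows below it

Corrected query:
SELECT MAX(reading) FROM sensors WHERE reading < (SELECT MAX(reading) FROM sensors)

Result:
MAX(reading)
------------
92          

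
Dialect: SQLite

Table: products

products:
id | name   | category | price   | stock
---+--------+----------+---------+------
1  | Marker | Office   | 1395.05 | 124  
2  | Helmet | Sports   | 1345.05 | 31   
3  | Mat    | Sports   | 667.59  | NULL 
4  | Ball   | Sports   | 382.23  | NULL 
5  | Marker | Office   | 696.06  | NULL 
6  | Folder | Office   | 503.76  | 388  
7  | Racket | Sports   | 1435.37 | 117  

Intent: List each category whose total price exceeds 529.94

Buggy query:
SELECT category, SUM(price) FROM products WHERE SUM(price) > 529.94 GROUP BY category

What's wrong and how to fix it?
Bug: Aggregate functions cannot appear in a WHERE clause

Fix: Use HAVING (which filters groups after aggregation) instead of WHERE

Corrected query:
SELECT category, SUM(price) FROM products GROUP BY category HAVING SUM(price) > 529.94

Result:
category | SUM(price)
---------+-----------
Office   | 2594.87   
Sports   | 3830.24   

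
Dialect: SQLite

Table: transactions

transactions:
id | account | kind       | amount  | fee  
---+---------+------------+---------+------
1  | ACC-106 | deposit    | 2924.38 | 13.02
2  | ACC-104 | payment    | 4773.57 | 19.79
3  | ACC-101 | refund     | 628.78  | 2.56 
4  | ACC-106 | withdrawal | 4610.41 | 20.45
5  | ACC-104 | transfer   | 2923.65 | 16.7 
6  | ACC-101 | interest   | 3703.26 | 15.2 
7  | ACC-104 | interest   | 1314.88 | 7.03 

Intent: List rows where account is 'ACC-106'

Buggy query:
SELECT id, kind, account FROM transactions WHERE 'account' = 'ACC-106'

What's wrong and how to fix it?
Bug: 'account' in single quotes is a string literal, not the column; the comparison is literal-vs-literal and never true

Fix: Reference the column as account without single quotes

Corrected query:
SELECT id, kind, account FROM transactions WHERE account = 'ACC-106'

Result:
id | kind       | account
---+------------+--------
1  | deposit    | ACC-106
4  | withdrawal | ACC-106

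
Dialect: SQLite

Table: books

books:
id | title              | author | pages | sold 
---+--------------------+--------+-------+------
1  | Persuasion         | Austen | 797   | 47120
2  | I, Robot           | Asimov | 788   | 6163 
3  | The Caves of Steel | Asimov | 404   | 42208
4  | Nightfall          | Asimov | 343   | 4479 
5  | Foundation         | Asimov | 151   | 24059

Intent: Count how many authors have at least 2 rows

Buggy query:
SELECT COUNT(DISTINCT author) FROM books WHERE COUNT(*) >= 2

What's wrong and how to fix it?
Bug: COUNT(*) cannot appear in WHERE; the per-group count doesn't exist yet

Fix: Use a subquery that GROUPs and filters with HAVING, then count its rows

Corrected query:
SELECT COUNT(*) FROM (SELECT author FROM books GROUP BY author HAVING COUNT(*) >= 2)

Result:
COUNT(*)
--------
1       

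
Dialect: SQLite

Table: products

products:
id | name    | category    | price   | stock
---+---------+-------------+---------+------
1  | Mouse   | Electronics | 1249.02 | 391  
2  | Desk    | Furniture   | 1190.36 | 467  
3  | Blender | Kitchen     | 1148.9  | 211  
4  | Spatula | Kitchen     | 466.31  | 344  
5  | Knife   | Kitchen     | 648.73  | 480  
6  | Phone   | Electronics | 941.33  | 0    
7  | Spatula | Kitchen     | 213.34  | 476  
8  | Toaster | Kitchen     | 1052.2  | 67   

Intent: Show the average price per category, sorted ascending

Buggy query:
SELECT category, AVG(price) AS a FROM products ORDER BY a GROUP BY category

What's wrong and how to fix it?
Bug: ORDER BY appears before GROUP BY; SQL clause order requires GROUP BY first

Fix: Reorder: SELECT … FROM … GROUP BY … ORDER BY …

Corrected query:
SELECT category, AVG(price) AS a FROM products GROUP BY category ORDER BY a

Result:
category    | a       
------------+---------
Kitchen     | 705.896 
Electronics | 1095.175
Furniture   | 1190.36 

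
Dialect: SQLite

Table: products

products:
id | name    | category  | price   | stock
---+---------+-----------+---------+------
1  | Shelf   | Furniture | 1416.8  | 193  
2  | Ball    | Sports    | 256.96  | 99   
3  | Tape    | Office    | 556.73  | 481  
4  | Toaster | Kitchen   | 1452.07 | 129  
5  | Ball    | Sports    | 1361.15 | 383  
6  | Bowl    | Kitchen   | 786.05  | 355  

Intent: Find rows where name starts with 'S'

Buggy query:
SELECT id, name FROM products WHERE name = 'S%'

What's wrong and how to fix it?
Bug: '=' compares the literal string including the % character; pattern matching needs LIKE

Fix: Use LIKE for wildcard pattern matching

Corrected query:
SELECT id, name FROM products WHERE name LIKE 'S%'

Result:
id | name 
---+------
1  | Shelf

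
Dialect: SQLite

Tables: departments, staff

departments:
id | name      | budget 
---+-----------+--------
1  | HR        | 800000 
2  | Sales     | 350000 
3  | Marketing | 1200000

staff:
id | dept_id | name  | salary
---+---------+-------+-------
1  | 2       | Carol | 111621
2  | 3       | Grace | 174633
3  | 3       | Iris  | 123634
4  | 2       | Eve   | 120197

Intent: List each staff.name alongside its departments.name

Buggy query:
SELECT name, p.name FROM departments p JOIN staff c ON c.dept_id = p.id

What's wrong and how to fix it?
Bug: Both tables have a 'name' column; the unqualified reference is ambiguous

Fix: Prefix ambiguous columns with the table alias

Corrected query:
SELECT c.name, p.name FROM departments p JOIN staff c ON c.dept_id = p.id

Result:
name  | name     
------+----------
Carol | Sales    
Grace | Marketing
Iris  | Marketing
Eve   | Sales    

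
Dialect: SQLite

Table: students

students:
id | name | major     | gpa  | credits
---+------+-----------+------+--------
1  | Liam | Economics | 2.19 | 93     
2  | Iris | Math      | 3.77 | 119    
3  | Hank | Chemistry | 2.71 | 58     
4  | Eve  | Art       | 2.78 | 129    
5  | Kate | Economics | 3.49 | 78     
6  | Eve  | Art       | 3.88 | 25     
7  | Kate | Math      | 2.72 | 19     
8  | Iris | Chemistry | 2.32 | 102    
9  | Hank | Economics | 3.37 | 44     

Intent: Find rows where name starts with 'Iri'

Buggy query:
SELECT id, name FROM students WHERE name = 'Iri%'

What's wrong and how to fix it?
Bug: Wildcards only work with LIKE; '=' treats '%' as a literal character

Fix: Replace '=' with LIKE so 'Iri%' is treated as a pattern

Corrected query:
SELECT id, name FROM students WHERE name LIKE 'Iri%'

Result:
id | name
---+-----
2  | Iris
8  | Iris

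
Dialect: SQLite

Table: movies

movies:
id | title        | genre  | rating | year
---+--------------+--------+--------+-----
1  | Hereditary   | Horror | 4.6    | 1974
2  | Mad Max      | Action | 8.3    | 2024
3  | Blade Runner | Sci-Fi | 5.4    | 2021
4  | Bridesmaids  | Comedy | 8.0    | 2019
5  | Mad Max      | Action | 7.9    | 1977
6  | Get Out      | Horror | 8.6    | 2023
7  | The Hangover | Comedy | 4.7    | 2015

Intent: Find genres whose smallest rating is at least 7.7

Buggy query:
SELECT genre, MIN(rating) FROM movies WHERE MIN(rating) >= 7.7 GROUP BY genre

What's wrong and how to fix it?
Bug: Aggregates like MIN are computed per group after WHERE runs

Fix: Replace WHERE with HAVING after the GROUP BY

Corrected query:
SELECT genre, MIN(rating) FROM movies GROUP BY genre HAVING MIN(rating) >= 7.7

Result:
genre  | MIN(rating)
-------+------------
Action | 7.9        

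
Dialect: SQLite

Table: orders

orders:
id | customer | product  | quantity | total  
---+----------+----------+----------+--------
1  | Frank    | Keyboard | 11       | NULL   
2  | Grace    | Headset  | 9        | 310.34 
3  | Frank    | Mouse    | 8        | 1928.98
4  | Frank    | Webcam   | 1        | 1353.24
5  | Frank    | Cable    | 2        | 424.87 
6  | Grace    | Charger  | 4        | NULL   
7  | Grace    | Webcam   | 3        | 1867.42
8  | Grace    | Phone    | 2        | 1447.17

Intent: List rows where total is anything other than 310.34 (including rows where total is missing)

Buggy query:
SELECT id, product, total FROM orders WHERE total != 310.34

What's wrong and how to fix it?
Bug: Inequality against NULL is unknown, not true; rows with NULL are dropped

Fix: Add an explicit OR total IS NULL to include the missing-value rows

Corrected query:
SELECT id, product, total FROM orders WHERE total != 310.34 OR total IS NULL

Result:
id | product  | total  
---+----------+--------
1  | Keyboard | NULL   
3  | Mouse    | 1928.98
4  | Webcam   | 1353.24
5  | Cable    | 424.87 
6  | Charger  | NULL   
7  | Webcam   | 1867.42
8  | Phone    | 1447.17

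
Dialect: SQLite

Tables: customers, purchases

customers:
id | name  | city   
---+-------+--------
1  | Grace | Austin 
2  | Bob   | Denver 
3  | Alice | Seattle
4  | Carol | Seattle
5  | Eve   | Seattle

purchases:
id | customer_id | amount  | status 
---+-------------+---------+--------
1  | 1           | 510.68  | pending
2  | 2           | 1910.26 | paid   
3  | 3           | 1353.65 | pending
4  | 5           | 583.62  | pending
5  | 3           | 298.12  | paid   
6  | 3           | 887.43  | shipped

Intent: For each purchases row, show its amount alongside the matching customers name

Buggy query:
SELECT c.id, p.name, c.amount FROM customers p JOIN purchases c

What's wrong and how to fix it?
Bug: Missing join condition: each purchases row is matched to all customers rows instead of just its own

Fix: Specify the join condition linking the foreign key to the parent id

Corrected query:
SELECT c.id, p.name, c.amount FROM customers p JOIN purchases c ON c.customer_id = p.id

Result:
id | name  | amount 
---+-------+--------
1  | Grace | 510.68 
2  | Bob   | 1910.26
3  | Alice | 1353.65
4  | Eve   | 583.62 
5  | Alice | 298.12 
6  | Alice | 887.43 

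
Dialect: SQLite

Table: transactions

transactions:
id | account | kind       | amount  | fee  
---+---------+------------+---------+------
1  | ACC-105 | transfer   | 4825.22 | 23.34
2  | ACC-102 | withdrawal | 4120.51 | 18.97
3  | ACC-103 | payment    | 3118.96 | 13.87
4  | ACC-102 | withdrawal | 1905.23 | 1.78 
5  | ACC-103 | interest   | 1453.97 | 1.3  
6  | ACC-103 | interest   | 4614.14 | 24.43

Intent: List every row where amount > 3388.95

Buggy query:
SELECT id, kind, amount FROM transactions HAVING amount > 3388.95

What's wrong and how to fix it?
Bug: This is a non-aggregate query (no GROUP BY, no aggregates), so in SQLite the HAVING clause is invalid here; a row-level condition belongs in WHERE

Fix: Replace HAVING with WHERE since the condition applies to individual rows

Corrected query:
SELECT id, kind, amount FROM transactions WHERE amount > 3388.95

Result:
id | kind       | amount 
---+------------+--------
1  | transfer   | 4825.22
2  | withdrawal | 4120.51
6  | interest   | 4614.14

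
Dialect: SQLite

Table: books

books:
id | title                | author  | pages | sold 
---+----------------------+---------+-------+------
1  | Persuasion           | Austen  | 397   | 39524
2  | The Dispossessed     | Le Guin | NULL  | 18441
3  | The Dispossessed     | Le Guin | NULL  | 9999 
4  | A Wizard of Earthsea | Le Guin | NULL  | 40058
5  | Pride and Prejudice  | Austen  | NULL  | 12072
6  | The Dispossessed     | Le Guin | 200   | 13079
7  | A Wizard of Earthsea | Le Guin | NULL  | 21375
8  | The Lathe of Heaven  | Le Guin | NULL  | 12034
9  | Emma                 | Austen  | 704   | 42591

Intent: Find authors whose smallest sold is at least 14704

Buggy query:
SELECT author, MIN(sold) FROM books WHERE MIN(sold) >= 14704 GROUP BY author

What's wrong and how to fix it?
Bug: Aggregates like MIN are computed per group after WHERE runs

Fix: Use HAVING for the per-group MIN condition

Corrected query:
SELECT author, MIN(sold) FROM books GROUP BY author HAVING MIN(sold) >= 14704

Result:
(no rows)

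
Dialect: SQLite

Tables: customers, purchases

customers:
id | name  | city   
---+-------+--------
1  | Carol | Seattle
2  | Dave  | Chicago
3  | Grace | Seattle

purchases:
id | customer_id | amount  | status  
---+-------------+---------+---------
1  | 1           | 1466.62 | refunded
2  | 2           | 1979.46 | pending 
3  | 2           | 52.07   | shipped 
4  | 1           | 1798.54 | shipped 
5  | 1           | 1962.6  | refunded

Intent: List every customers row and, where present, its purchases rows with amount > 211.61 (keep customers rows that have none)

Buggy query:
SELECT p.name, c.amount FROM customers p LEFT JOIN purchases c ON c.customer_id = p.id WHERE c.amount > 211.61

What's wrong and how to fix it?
Bug: A WHERE condition on the right-hand table after LEFT JOIN drops unmatched parents

Fix: Move the right-table condition into the ON clause so unmatched parents are kept

Corrected query:
SELECT p.name, c.amount FROM customers p LEFT JOIN purchases c ON c.customer_id = p.id AND c.amount > 211.61

Result:
name  | amount 
------+--------
Carol | 1466.62
Carol | 1798.54
Carol | 1962.6 
Dave  | 1979.46
Grace | NULL   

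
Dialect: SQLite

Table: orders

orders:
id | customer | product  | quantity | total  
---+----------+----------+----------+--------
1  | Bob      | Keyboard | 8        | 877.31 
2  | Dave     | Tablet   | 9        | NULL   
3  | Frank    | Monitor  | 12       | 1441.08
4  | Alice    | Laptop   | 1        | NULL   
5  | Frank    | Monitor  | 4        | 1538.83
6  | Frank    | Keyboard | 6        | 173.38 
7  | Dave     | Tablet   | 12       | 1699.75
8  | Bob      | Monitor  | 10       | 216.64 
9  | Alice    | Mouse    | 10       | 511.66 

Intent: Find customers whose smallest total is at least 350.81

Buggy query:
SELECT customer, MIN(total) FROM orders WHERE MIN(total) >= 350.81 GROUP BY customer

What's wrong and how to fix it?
Bug: MIN() in WHERE is a misuse of aggregate

Fix: Use HAVING for the per-group MIN condition

Corrected query:
SELECT customer, MIN(total) FROM orders GROUP BY customer HAVING MIN(total) >= 350.81

Result:
customer | MIN(total)
---------+-----------
Alice    | 511.66    
Dave     | 1699.75   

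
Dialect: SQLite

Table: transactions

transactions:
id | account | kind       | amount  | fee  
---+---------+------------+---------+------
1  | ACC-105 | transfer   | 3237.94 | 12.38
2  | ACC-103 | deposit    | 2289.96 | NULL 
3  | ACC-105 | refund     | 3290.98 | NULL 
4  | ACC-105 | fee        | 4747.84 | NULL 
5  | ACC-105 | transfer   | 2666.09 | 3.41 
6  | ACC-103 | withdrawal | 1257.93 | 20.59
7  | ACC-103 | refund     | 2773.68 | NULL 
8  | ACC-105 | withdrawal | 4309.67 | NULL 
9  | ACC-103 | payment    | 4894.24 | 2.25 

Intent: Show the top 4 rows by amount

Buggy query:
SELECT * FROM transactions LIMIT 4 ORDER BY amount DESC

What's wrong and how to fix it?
Bug: LIMIT must come after ORDER BY

Fix: Swap the clauses: ORDER BY first, then LIMIT

Corrected query:
SELECT * FROM transactions ORDER BY amount DESC LIMIT 4

Result:
id | account | kind       | amount  | fee 
---+---------+------------+---------+-----
9  | ACC-103 | payment    | 4894.24 | 2.25
4  | ACC-105 | fee        | 4747.84 | NULL
8  | ACC-105 | withdrawal | 4309.67 | NULL
3  | ACC-105 | refund     | 3290.98 | NULL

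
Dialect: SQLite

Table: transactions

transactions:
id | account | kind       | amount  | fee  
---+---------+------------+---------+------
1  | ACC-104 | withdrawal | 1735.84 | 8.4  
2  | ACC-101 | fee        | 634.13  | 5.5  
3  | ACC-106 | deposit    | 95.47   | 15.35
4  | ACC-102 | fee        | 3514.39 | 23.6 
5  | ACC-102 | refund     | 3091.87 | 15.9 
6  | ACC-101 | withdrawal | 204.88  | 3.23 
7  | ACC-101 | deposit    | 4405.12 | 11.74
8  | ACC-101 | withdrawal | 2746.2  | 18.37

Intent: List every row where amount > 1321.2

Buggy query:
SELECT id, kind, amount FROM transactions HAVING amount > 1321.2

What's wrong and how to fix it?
Bug: HAVING filters the output of aggregation, but this query has no GROUP BY and no aggregate functions, so SQLite rejects it (HAVING clause on a non-aggregate query); the condition here is per row

Fix: Use WHERE for row-level filtering

Corrected query:
SELECT id, kind, amount FROM transactions WHERE amount > 1321.2

Result:
id | kind       | amount 
---+------------+--------
1  | withdrawal | 1735.84
4  | fee        | 3514.39
5  | refund     | 3091.87
7  | deposit    | 4405.12
8  | withdrawal | 2746.2 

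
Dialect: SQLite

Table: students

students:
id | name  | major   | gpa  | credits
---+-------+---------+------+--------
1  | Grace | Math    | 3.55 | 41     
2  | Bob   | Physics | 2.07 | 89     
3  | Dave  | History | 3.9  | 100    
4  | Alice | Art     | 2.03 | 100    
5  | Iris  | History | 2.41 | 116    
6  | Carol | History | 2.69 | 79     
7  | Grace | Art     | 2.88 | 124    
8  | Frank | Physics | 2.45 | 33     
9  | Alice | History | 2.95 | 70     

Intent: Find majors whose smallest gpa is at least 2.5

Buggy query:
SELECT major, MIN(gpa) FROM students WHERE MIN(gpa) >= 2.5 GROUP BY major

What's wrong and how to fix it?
Bug: Aggregates like MIN are computed per group after WHERE runs

Fix: Replace WHERE with HAVING after the GROUP BY

Corrected query:
SELECT major, MIN(gpa) FROM students GROUP BY major HAVING MIN(gpa) >= 2.5

Result:
major | MIN(gpa)
------+---------
Math  | 3.55    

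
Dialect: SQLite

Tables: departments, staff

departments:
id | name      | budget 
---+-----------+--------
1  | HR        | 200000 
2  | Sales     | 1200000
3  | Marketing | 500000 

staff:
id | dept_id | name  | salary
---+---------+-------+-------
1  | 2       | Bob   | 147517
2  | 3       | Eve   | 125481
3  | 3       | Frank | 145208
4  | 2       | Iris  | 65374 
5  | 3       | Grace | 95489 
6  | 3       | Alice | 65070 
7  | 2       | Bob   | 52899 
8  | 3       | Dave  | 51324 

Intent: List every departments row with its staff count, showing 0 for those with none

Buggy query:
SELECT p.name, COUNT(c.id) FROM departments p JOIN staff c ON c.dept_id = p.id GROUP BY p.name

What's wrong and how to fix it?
Bug: An inner join excludes parents with zero children

Fix: Use LEFT JOIN so parents without children still appear (COUNT(c.id) gives 0)

Corrected query:
SELECT p.name, COUNT(c.id) FROM departments p LEFT JOIN staff c ON c.dept_id = p.id GROUP BY p.name

Result:
name      | COUNT(c.id)
----------+------------
HR        | 0          
Marketing | 5          
Sales     | 3          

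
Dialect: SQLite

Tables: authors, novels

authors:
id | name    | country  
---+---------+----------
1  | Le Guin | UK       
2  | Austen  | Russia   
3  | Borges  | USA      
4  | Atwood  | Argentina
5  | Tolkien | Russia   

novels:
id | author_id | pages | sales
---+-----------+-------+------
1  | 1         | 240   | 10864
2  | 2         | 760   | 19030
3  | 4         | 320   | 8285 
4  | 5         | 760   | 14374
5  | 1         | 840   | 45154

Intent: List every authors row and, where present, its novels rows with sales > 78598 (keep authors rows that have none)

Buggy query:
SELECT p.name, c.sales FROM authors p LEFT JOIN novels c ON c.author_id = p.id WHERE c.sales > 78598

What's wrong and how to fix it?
Bug: Filtering c.sales in WHERE discards the NULL rows produced by LEFT JOIN, turning it into an inner join

Fix: Move the right-table condition into the ON clause so unmatched parents are kept

Corrected query:
SELECT p.name, c.sales FROM authors p LEFT JOIN novels c ON c.author_id = p.id AND c.sales > 78598

Result:
name    | sales
--------+------
Le Guin | NULL 
Austen  | NULL 
Borges  | NULL 
Atwood  | NULL 
Tolkien | NULL 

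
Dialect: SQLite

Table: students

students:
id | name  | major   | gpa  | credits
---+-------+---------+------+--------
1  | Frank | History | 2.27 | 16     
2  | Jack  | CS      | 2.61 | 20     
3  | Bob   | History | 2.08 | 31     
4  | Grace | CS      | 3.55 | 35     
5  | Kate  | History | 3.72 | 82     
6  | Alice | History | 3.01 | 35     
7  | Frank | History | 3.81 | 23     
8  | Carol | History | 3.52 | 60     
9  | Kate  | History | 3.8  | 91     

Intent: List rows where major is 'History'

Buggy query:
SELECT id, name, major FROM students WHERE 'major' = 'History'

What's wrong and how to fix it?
Bug: 'major' in single quotes is a string literal, not the column; the comparison is literal-vs-literal and never true

Fix: Reference the column as major without single quotes

Corrected query:
SELECT id, name, major FROM students WHERE major = 'History'

Result:
id | name  | major  
---+-------+--------
1  | Frank | History
3  | Bob   | History
5  | Kate  | History
6  | Alice | History
7  | Frank | History
8  | Carol | History
9  | Kate  | History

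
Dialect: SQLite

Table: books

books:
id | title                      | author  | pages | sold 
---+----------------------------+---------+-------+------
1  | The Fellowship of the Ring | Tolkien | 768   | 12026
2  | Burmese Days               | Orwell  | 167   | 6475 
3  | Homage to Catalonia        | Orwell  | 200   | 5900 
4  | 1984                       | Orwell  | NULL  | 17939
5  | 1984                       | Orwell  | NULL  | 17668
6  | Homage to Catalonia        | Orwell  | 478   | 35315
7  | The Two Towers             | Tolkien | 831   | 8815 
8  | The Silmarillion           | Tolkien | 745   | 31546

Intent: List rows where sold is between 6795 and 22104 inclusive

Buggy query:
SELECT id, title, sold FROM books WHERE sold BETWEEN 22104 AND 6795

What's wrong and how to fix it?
Bug: The bounds are reversed; BETWEEN a AND b requires a <= b to match anything

Fix: Write BETWEEN 6795 AND 22104

Corrected query:
SELECT id, title, sold FROM books WHERE sold BETWEEN 6795 AND 22104

Result:
id | title                      | sold 
---+----------------------------+------
1  | The Fellowship of the Ring | 12026
4  | 1984                       | 17939
5  | 1984                       | 17668
7  | The Two Towers             | 8815 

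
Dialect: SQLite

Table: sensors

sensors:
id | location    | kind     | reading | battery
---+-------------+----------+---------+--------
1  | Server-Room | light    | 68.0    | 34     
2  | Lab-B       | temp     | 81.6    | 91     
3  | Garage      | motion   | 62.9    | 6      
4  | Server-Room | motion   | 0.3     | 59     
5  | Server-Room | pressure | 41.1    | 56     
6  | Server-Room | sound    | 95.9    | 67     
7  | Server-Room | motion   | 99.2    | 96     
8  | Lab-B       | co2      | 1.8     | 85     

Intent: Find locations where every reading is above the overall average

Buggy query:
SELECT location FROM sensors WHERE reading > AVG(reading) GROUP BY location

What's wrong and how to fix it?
Bug: AVG() is an aggregate; it can't sit directly in WHERE

Fix: Use a subquery for AVG and a HAVING MIN(...) filter so the condition holds for every row in the group

Corrected query:
SELECT location FROM sensors GROUP BY location HAVING MIN(reading) > (SELECT AVG(reading) FROM sensors)

Result:
location
--------
Garage  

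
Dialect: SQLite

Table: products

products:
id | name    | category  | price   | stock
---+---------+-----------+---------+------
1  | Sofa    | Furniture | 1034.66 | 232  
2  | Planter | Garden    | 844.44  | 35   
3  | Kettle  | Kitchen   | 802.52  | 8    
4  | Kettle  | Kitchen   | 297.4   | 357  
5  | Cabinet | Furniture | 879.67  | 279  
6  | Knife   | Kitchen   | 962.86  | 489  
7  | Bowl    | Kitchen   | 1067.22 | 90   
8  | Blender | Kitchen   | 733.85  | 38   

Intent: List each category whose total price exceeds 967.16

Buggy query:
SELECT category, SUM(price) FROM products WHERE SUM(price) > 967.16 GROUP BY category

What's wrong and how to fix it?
Bug: SUM(price) is an aggregate, but WHERE filters rows before aggregation

Fix: Move the aggregate condition to a HAVING clause

Corrected query:
SELECT category, SUM(price) FROM products GROUP BY category HAVING SUM(price) > 967.16

Result:
category  | SUM(price)
----------+-----------
Furniture | 1914.33   
Kitchen   | 3863.85   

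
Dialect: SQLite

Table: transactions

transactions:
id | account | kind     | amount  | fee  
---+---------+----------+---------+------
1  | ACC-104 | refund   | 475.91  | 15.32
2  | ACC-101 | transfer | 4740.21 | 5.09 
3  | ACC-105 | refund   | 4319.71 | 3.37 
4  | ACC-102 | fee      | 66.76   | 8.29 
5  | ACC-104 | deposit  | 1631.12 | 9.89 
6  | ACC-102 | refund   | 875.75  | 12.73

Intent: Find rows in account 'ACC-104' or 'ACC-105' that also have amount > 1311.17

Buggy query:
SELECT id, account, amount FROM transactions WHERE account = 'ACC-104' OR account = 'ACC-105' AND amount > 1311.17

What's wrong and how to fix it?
Bug: AND binds tighter than OR, so this parses as account = 'ACC-104' OR (account = 'ACC-105' AND amount > 1311.17)

Fix: Group the OR with parentheses (or use IN), then AND the threshold

Corrected query:
SELECT id, account, amount FROM transactions WHERE (account = 'ACC-104' OR account = 'ACC-105') AND amount > 1311.17

Result:
id | account | amount 
---+---------+--------
3  | ACC-105 | 4319.71
5  | ACC-104 | 1631.12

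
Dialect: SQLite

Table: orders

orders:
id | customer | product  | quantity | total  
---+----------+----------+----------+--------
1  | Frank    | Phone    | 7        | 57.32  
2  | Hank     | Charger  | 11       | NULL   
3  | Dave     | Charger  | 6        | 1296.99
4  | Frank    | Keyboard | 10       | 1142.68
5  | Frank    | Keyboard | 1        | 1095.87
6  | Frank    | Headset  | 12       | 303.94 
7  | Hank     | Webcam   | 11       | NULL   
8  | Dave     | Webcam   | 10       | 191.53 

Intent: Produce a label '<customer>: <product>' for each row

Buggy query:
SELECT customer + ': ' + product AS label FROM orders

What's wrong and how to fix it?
Bug: SQLite uses || for string concatenation; + coerces text to numbers (yielding 0)

Fix: Replace + with || to concatenate text

Corrected query:
SELECT customer || ': ' || product AS label FROM orders

Result:
label          
---------------
Frank: Phone   
Hank: Charger  
Dave: Charger  
Frank: Keyboard
Frank: Keyboard
Frank: Headset 
Hank: Webcam   
Dave: Webcam   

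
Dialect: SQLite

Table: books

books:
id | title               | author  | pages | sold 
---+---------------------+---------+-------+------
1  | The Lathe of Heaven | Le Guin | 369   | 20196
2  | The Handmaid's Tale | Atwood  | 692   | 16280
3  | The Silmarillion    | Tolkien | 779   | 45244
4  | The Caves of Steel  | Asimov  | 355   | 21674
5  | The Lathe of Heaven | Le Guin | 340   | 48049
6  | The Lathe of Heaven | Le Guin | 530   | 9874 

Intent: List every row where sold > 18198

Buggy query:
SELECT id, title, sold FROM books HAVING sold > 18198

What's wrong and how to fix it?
Bug: This is a non-aggregate query (no GROUP BY, no aggregates), so in SQLite the HAVING clause is invalid here; a row-level condition belongs in WHERE

Fix: Replace HAVING with WHERE since the condition applies to individual rows

Corrected query:
SELECT id, title, sold FROM books WHERE sold > 18198

Result:
id | title               | sold 
---+---------------------+------
1  | The Lathe of Heaven | 20196
3  | The Silmarillion    | 45244
4  | The Caves of Steel  | 21674
5  | The Lathe of Heaven | 48049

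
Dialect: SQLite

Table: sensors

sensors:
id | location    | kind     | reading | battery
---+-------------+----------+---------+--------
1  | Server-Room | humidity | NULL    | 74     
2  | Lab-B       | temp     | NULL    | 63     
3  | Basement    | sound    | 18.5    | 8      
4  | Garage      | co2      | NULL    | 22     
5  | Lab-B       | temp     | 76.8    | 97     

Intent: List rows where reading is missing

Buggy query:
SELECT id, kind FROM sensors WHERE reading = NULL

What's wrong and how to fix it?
Bug: '= NULL' is always unknown in SQL three-valued logic, so no rows match

Fix: Use IS NULL to test for NULL

Corrected query:
SELECT id, kind FROM sensors WHERE reading IS NULL

Result:
id | kind    
---+---------
1  | humidity
2  | temp    
4  | co2     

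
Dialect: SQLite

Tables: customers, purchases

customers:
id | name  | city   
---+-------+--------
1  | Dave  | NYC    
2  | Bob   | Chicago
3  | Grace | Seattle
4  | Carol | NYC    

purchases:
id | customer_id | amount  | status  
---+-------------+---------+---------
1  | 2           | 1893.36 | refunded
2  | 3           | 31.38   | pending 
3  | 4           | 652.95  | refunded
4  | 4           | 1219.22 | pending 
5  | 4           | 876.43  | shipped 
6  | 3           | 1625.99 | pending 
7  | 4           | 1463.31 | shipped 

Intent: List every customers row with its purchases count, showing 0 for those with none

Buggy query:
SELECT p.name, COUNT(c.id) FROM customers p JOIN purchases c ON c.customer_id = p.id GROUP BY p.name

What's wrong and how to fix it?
Bug: INNER JOIN drops customers rows that have no matching purchases rows

Fix: Switch to LEFT JOIN to retain unmatched parent rows

Corrected query:
SELECT p.name, COUNT(c.id) FROM customers p LEFT JOIN purchases c ON c.customer_id = p.id GROUP BY p.name

Result:
name  | COUNT(c.id)
------+------------
Bob   | 1          
Carol | 4          
Dave  | 0          
Grace | 2          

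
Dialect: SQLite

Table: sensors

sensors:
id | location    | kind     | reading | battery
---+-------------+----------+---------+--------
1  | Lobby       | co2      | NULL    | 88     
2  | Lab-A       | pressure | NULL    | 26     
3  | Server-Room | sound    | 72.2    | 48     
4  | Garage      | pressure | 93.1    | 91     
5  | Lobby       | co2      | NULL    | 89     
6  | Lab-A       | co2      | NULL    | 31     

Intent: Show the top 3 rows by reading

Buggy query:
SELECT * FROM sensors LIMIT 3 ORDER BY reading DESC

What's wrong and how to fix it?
Bug: ORDER BY cannot follow LIMIT; LIMIT is the final clause

Fix: Swap the clauses: ORDER BY first, then LIMIT

Corrected query:
SELECT * FROM sensors ORDER BY reading DESC LIMIT 3

Result:
id | location    | kind     | reading | battery
---+-------------+----------+---------+--------
4  | Garage      | pressure | 93.1    | 91     
3  | Server-Room | sound    | 72.2    | 48     
1  | Lobby       | co2      | NULL    | 88     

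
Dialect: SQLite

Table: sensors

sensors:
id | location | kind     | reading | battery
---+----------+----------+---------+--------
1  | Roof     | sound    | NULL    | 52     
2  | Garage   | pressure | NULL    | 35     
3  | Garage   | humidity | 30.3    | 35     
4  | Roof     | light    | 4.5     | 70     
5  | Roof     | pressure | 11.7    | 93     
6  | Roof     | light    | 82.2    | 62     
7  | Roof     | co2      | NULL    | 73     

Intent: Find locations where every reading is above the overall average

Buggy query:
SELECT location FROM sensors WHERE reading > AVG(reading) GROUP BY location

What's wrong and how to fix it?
Bug: AVG() is an aggregate; it can't sit directly in WHERE

Fix: Use a subquery for AVG and a HAVING MIN(...) filter so the condition holds for every row in the group

Corrected query:
SELECT location FROM sensors GROUP BY location HAVING MIN(reading) > (SELECT AVG(reading) FROM sensors)

Result:
(no rows)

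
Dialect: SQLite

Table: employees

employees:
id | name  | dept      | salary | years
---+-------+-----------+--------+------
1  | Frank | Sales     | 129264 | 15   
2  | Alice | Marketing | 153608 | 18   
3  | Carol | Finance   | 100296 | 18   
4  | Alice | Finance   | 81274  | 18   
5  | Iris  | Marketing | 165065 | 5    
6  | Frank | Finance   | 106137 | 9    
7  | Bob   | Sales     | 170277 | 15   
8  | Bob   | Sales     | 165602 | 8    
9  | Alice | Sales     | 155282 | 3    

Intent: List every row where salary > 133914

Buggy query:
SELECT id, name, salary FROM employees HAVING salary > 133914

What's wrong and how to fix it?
Bug: HAVING filters the output of aggregation, but this query has no GROUP BY and no aggregate functions, so SQLite rejects it (HAVING clause on a non-aggregate query); the condition here is per row

Fix: Use WHERE for row-level filtering

Corrected query:
SELECT id, name, salary FROM employees WHERE salary > 133914

Result:
id | name  | salary
---+-------+-------
2  | Alice | 153608
5  | Iris  | 165065
7  | Bob   | 170277
8  | Bob   | 165602
9  | Alice | 155282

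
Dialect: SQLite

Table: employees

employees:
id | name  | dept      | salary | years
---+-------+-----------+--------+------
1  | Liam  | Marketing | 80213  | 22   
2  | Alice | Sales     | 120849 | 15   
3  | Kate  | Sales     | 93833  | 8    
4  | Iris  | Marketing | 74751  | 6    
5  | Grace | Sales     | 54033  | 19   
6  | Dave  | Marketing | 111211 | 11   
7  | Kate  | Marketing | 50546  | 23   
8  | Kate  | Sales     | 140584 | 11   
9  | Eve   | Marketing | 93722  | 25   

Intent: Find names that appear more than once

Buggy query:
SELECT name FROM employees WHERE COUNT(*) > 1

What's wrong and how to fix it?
Bug: WHERE can't reference COUNT(*); aggregates are computed after WHERE

Fix: GROUP BY name, then filter groups with HAVING COUNT(*) > 1

Corrected query:
SELECT name FROM employees GROUP BY name HAVING COUNT(*) > 1

Result:
name
----
Kate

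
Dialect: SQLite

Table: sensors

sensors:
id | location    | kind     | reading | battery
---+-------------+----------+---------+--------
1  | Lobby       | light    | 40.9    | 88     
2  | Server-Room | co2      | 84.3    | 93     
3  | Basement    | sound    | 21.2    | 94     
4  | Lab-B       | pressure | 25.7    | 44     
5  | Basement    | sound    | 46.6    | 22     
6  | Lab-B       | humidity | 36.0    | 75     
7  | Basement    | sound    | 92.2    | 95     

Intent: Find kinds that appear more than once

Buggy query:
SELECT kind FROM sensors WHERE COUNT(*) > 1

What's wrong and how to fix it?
Bug: WHERE can't reference COUNT(*); aggregates are computed after WHERE

Fix: Group first, then use HAVING for the count condition

Corrected query:
SELECT kind FROM sensors GROUP BY kind HAVING COUNT(*) > 1

Result:
kind 
-----
sound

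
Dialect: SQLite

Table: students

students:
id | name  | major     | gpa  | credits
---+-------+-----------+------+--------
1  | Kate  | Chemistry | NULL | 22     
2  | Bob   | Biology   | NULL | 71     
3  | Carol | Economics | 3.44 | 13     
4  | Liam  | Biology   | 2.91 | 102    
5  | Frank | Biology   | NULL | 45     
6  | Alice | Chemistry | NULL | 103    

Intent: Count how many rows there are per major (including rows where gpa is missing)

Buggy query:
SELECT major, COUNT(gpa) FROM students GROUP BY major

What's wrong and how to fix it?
Bug: COUNT(gpa) skips NULLs, so groups with missing gpa are undercounted

Fix: Replace COUNT(gpa) with COUNT(*)

Corrected query:
SELECT major, COUNT(*) FROM students GROUP BY major

Result:
major     | COUNT(*)
----------+---------
Biology   | 3       
Chemistry | 2       
Economics | 1       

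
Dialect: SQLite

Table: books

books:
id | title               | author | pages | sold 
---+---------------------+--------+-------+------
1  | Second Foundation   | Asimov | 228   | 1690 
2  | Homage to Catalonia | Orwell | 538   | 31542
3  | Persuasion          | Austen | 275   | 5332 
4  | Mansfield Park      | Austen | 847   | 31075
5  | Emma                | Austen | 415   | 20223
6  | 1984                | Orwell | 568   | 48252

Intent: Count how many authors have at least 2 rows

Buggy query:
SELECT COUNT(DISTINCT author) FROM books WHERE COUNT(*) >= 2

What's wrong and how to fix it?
Bug: WHERE filters individual rows, not groups, so a group-level COUNT is invalid there

Fix: Group first with HAVING COUNT(*) >= 2, then COUNT the resulting groups

Corrected query:
SELECT COUNT(*) FROM (SELECT author FROM books GROUP BY author HAVING COUNT(*) >= 2)

Result:
COUNT(*)
--------
2       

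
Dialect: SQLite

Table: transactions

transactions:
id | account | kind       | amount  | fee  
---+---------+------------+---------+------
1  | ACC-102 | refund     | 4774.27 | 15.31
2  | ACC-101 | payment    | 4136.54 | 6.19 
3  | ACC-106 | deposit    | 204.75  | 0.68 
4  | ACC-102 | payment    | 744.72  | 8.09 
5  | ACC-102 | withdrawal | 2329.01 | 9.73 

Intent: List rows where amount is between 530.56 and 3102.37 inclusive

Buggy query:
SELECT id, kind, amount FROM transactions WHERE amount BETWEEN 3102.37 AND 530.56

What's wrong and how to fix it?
Bug: BETWEEN expects the lower bound first; with 3102.37 AND 530.56 the range is empty

Fix: Swap the bounds so the smaller value comes first

Corrected query:
SELECT id, kind, amount FROM transactions WHERE amount BETWEEN 530.56 AND 3102.37

Result:
id | kind       | amount 
---+------------+--------
4  | payment    | 744.72 
5  | withdrawal | 2329.01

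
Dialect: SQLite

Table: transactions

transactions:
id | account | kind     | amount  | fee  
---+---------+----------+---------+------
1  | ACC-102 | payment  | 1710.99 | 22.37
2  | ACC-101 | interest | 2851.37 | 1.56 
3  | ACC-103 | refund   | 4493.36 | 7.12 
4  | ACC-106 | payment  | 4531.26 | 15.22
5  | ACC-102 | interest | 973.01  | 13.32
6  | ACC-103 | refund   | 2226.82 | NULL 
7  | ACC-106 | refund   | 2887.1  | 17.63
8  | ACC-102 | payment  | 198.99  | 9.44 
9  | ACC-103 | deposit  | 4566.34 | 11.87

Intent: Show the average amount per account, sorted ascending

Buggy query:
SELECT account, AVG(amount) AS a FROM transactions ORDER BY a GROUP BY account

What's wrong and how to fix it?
Bug: GROUP BY must precede ORDER BY

Fix: Move ORDER BY to the end, after GROUP BY

Corrected query:
SELECT account, AVG(amount) AS a FROM transactions GROUP BY account ORDER BY a

Result:
account | a          
--------+------------
ACC-102 | 960.996667 
ACC-101 | 2851.37    
ACC-106 | 3709.18    
ACC-103 | 3762.173333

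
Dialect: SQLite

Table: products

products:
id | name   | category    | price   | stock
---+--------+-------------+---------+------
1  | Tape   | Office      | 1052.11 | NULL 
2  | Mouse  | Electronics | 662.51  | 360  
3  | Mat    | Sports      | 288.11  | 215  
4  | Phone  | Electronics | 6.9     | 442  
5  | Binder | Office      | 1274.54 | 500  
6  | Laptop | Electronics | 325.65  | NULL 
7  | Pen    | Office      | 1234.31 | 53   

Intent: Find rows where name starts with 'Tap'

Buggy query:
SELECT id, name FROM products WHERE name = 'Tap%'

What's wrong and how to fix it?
Bug: '=' compares the literal string including the % character; pattern matching needs LIKE

Fix: Use LIKE for wildcard pattern matching

Corrected query:
SELECT id, name FROM products WHERE name LIKE 'Tap%'

Result:
id | name
---+-----
1  | Tape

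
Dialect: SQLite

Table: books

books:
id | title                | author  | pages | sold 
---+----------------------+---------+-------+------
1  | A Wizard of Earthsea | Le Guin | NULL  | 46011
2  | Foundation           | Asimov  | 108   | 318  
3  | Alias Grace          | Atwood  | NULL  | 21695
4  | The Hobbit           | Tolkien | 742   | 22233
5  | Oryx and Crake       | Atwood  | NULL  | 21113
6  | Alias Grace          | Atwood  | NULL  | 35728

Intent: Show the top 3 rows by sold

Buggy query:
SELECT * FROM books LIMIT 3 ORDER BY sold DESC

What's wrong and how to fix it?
Bug: ORDER BY cannot follow LIMIT; LIMIT is the final clause

Fix: Sort with ORDER BY, then apply LIMIT

Corrected query:
SELECT * FROM books ORDER BY sold DESC LIMIT 3

Result:
id | title                | author  | pages | sold 
---+----------------------+---------+-------+------
1  | A Wizard of Earthsea | Le Guin | NULL  | 46011
6  | Alias Grace          | Atwood  | NULL  | 35728
4  | The Hobbit           | Tolkien | 742   | 22233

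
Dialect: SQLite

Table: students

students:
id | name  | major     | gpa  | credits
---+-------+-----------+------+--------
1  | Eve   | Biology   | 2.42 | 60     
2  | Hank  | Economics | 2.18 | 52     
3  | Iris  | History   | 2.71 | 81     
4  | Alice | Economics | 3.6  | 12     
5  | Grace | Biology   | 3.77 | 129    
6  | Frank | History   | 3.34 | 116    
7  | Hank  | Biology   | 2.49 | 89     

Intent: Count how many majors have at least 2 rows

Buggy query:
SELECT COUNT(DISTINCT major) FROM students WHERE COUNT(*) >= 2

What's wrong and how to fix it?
Bug: WHERE filters individual rows, not groups, so a group-level COUNT is invalid there

Fix: Group first with HAVING COUNT(*) >= 2, then COUNT the resulting groups

Corrected query:
SELECT COUNT(*) FROM (SELECT major FROM students GROUP BY major HAVING COUNT(*) >= 2)

Result:
COUNT(*)
--------
3       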